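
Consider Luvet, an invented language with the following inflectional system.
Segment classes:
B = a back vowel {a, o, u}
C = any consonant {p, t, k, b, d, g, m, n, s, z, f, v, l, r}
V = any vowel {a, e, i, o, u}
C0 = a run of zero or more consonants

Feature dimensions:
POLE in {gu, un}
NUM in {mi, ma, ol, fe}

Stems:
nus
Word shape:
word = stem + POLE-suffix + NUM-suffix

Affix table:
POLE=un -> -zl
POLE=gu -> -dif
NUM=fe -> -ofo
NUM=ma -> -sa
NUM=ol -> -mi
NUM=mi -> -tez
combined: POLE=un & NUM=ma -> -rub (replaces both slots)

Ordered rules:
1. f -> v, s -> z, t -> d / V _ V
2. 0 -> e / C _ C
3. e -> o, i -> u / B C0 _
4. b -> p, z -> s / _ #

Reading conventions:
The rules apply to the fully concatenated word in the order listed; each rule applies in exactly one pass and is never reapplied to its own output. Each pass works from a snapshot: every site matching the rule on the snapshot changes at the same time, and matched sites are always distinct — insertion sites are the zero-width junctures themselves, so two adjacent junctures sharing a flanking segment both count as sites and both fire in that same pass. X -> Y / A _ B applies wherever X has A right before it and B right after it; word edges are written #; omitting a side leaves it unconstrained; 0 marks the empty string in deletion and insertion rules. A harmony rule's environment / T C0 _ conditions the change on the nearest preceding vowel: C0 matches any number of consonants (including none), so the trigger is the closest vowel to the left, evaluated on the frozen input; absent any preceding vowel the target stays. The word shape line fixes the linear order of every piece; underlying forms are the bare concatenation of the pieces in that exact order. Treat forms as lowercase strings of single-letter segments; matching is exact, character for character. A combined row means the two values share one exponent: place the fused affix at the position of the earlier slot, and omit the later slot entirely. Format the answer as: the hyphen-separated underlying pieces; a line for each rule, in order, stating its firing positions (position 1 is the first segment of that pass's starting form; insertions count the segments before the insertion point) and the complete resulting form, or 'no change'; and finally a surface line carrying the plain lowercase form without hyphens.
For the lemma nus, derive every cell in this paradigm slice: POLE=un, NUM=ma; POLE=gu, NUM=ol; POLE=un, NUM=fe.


cell POLE=un, NUM=ma:
underlying: nus-rub
1. f -> v, s -> z, t -> d / V _ V: no change
2. 0 -> e / C _ C: inserts after position(s) 3: nuserub
3. e -> o, i -> u / B C0 _: fires at position(s) 4: nusorub
4. b -> p, z -> s / _ #: fires at position(s) 7: nusorup
surface: nusorup

cell POLE=gu, NUM=ol:
underlying: nus-dif-mi
1. f -> v, s -> z, t -> d / V _ V: no change
2. 0 -> e / C _ C: inserts after position(s) 3, 6: nusedifemi
3. e -> o, i -> u / B C0 _: fires at position(s) 4: nusodifemi
4. b -> p, z -> s / _ #: no change
surface: nusodifemi

cell POLE=un, NUM=fe:
underlying: nus-zl-ofo
1. f -> v, s -> z, t -> d / V _ V: fires at position(s) 7: nuszlovo
2. 0 -> e / C _ C: inserts after position(s) 3, 4: nusezelovo
3. e -> o, i -> u / B C0 _: fires at position(s) 4: nusozelovo
4. b -> p, z -> s / _ #: no change
surface: nusozelovo


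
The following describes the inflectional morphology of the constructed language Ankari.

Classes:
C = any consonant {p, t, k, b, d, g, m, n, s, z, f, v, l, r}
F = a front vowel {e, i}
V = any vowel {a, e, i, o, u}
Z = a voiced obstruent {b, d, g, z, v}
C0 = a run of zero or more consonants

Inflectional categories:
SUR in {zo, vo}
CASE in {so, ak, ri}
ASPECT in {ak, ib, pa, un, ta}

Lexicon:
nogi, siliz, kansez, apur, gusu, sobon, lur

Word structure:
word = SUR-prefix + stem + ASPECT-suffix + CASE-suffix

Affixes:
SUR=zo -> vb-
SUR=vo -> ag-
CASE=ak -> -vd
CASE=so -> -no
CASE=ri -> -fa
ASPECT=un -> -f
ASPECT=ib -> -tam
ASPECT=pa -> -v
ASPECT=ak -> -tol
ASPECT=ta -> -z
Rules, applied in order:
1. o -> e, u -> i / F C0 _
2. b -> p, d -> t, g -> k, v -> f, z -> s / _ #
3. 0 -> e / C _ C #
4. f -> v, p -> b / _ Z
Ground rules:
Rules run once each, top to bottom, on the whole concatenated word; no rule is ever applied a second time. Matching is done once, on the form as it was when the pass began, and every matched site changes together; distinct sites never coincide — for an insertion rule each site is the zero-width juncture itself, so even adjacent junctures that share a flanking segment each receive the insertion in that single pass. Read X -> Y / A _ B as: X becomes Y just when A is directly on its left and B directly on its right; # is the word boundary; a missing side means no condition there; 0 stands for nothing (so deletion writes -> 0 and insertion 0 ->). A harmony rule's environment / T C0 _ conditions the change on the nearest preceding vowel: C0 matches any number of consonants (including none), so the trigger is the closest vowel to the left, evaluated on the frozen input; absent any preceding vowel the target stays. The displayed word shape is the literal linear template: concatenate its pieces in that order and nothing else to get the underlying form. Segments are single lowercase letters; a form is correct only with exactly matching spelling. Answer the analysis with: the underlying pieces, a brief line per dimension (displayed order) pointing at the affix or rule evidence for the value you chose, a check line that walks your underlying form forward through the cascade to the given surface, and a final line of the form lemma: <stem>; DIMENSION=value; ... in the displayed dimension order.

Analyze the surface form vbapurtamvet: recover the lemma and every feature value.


underlying: vb-apur-tam-vd
SUR=zo - signalled by the affix vb-
CASE=ak - signalled by the affix -vd
ASPECT=ib - signalled by the affix -tam
check: vbapurtamvd -> vbapurtamvd -> vbapurtamvt -> vbapurtamvet -> vbapurtamvet
lemma: apur; SUR=zo; CASE=ak; ASPECT=ib


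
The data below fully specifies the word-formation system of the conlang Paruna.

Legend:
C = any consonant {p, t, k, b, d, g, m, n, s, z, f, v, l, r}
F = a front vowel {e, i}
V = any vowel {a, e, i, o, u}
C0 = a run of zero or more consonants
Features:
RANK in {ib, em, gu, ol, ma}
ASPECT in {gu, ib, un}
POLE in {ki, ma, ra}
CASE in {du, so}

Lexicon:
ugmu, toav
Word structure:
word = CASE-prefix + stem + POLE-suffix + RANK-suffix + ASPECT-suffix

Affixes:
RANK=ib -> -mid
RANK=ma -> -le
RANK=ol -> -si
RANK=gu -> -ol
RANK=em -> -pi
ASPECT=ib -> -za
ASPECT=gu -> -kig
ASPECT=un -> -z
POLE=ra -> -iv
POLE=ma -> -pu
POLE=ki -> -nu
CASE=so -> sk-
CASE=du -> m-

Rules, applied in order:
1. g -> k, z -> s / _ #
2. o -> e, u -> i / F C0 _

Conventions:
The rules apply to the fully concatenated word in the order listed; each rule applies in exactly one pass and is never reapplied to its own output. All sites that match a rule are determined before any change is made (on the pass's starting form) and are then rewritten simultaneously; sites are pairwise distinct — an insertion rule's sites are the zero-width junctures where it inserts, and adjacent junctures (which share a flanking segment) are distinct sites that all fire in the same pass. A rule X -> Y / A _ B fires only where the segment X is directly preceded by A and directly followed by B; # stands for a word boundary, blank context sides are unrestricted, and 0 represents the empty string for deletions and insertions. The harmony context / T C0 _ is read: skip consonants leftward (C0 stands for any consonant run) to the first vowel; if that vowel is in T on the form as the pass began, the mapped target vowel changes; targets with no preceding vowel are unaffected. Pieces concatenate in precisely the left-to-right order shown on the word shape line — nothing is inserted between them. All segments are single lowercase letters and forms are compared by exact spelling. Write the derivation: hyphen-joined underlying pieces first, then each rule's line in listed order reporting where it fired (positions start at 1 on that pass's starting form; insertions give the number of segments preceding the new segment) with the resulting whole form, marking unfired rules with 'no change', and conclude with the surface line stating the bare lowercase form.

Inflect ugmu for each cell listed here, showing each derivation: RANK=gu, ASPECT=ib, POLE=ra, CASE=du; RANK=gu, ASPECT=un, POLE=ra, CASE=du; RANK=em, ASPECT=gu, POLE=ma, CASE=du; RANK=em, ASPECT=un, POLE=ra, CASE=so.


cell RANK=gu, ASPECT=ib, POLE=ra, CASE=du:
underlying: m-ugmu-iv-ol-za
1. g -> k, z -> s / _ #: no change
2. o -> e, u -> i / F C0 _: fires at position(s) 8: mugmuivelza
surface: mugmuivelza

cell RANK=gu, ASPECT=un, POLE=ra, CASE=du:
underlying: m-ugmu-iv-ol-z
1. g -> k, z -> s / _ #: fires at position(s) 10: mugmuivols
2. o -> e, u -> i / F C0 _: fires at position(s) 8: mugmuivels
surface: mugmuivels

cell RANK=em, ASPECT=gu, POLE=ma, CASE=du:
underlying: m-ugmu-pu-pi-kig
1. g -> k, z -> s / _ #: fires at position(s) 12: mugmupupikik
2. o -> e, u -> i / F C0 _: no change
surface: mugmupupikik

cell RANK=em, ASPECT=un, POLE=ra, CASE=so:
underlying: sk-ugmu-iv-pi-z
1. g -> k, z -> s / _ #: fires at position(s) 11: skugmuivpis
2. o -> e, u -> i / F C0 _: no change
surface: skugmuivpis


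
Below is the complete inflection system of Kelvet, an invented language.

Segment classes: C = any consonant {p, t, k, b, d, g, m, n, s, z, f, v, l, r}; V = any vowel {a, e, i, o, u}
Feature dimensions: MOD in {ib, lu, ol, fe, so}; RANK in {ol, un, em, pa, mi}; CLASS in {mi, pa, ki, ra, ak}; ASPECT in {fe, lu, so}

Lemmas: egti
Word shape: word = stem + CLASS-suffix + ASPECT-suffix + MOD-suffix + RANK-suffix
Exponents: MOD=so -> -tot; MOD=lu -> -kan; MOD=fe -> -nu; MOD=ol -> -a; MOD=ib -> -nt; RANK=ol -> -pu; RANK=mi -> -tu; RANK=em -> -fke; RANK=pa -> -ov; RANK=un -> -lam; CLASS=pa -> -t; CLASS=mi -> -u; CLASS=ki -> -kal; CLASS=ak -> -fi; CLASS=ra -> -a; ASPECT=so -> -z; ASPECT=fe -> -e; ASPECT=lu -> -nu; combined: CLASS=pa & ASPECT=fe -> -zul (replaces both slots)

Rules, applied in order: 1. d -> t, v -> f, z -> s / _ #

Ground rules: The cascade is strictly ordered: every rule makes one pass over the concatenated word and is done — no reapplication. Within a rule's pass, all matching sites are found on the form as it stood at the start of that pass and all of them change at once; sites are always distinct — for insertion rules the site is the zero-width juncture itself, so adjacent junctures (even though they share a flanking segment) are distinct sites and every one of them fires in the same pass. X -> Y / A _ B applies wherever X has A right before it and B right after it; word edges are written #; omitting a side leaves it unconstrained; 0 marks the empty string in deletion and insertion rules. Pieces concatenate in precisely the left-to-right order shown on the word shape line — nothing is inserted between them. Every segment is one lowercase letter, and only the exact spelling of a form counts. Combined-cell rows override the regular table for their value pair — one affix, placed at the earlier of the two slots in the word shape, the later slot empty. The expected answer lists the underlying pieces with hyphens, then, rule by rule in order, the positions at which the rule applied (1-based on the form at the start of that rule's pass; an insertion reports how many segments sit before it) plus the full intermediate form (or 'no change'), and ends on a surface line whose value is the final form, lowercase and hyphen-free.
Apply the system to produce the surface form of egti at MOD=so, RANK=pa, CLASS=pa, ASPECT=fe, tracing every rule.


underlying: egti-zul-tot-ov
1. d -> t, v -> f, z -> s / _ #: fires at position(s) 12: egtizultotof
surface: egtizultotof


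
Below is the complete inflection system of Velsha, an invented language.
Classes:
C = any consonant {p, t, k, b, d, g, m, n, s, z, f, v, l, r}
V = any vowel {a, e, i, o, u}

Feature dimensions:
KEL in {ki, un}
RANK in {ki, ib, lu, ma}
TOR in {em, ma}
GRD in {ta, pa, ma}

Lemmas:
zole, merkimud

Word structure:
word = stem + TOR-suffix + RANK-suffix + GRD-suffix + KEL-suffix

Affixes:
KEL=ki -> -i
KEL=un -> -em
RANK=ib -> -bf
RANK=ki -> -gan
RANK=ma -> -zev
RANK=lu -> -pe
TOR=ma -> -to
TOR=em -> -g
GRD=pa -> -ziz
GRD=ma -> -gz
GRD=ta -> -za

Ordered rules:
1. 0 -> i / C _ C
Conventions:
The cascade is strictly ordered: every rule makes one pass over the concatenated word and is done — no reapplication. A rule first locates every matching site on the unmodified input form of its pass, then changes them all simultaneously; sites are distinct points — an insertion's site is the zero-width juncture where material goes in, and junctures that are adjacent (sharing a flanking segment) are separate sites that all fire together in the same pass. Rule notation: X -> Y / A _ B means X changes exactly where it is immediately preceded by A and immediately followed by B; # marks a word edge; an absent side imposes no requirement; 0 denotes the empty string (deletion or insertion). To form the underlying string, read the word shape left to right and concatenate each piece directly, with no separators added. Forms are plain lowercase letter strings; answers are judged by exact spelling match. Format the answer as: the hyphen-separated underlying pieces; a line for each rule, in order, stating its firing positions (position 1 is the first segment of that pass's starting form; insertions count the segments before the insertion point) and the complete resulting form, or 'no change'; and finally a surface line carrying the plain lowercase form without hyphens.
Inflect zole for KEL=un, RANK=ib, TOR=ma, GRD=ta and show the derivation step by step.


underlying: zole-to-bf-za-em
1. 0 -> i / C _ C: inserts after position(s) 7, 8: zoletobifizaem
surface: zoletobifizaem


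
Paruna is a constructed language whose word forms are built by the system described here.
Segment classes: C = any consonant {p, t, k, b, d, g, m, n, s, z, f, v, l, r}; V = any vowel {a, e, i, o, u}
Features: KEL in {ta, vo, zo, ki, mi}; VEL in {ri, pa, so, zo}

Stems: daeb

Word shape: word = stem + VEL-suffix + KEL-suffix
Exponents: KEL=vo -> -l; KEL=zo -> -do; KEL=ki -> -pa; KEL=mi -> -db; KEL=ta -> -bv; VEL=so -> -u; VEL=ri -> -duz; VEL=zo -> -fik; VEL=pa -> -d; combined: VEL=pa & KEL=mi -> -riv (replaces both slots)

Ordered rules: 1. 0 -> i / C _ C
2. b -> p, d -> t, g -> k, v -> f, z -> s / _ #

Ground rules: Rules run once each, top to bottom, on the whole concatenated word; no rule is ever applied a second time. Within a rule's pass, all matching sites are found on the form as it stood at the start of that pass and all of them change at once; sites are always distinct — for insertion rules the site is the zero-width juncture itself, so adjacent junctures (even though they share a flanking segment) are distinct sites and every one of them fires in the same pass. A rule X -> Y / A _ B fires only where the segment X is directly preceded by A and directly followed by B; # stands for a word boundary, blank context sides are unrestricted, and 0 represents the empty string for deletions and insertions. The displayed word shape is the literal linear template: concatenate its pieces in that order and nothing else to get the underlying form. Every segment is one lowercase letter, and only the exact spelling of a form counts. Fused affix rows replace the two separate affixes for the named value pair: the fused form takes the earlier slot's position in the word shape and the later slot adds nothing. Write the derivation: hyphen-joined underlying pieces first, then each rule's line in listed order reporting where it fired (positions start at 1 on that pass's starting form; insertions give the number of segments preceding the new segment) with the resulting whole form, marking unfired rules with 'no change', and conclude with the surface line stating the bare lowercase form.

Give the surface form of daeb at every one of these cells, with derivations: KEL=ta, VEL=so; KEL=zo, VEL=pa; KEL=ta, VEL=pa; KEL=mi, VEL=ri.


cell KEL=ta, VEL=so:
underlying: daeb-u-bv
1. 0 -> i / C _ C: inserts after position(s) 6: daebubiv
2. b -> p, d -> t, g -> k, v -> f, z -> s / _ #: fires at position(s) 8: daebubif
surface: daebubif

cell KEL=zo, VEL=pa:
underlying: daeb-d-do
1. 0 -> i / C _ C: inserts after position(s) 4, 5: daebidido
2. b -> p, d -> t, g -> k, v -> f, z -> s / _ #: no change
surface: daebidido

cell KEL=ta, VEL=pa:
underlying: daeb-d-bv
1. 0 -> i / C _ C: inserts after position(s) 4, 5, 6: daebidibiv
2. b -> p, d -> t, g -> k, v -> f, z -> s / _ #: fires at position(s) 10: daebidibif
surface: daebidibif

cell KEL=mi, VEL=ri:
underlying: daeb-duz-db
1. 0 -> i / C _ C: inserts after position(s) 4, 7, 8: daebiduzidib
2. b -> p, d -> t, g -> k, v -> f, z -> s / _ #: fires at position(s) 12: daebiduzidip
surface: daebiduzidip


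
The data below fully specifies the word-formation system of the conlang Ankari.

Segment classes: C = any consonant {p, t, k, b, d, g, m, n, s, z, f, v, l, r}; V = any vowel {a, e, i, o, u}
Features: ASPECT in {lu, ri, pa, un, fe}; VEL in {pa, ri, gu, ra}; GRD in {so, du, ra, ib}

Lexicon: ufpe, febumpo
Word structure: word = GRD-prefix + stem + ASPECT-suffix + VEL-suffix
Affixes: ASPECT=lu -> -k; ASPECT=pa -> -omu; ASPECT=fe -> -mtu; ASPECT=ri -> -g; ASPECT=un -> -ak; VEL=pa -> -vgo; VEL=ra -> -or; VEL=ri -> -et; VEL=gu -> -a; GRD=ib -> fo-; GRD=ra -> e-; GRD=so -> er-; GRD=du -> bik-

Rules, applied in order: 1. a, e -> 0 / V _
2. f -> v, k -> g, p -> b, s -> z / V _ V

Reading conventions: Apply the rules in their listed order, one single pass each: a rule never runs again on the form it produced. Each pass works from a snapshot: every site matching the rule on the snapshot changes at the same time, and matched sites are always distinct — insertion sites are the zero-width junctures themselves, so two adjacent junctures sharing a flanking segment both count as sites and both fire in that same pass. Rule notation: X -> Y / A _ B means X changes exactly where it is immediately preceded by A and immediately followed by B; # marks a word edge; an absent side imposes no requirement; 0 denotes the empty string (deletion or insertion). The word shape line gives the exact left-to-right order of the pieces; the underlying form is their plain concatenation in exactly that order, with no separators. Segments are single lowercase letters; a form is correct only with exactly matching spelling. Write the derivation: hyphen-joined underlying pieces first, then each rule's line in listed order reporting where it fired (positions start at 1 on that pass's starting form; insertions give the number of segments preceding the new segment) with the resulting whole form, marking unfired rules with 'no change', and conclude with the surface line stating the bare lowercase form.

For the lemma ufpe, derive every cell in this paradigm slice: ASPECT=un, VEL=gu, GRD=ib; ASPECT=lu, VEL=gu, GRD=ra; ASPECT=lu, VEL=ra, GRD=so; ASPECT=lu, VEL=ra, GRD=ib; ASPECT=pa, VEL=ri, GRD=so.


cell ASPECT=un, VEL=gu, GRD=ib:
underlying: fo-ufpe-ak-a
1. a, e -> 0 / V _: fires at position(s) 7: foufpeka
2. f -> v, k -> g, p -> b, s -> z / V _ V: fires at position(s) 7: foufpega
surface: foufpega

cell ASPECT=lu, VEL=gu, GRD=ra:
underlying: e-ufpe-k-a
1. a, e -> 0 / V _: no change
2. f -> v, k -> g, p -> b, s -> z / V _ V: fires at position(s) 6: eufpega
surface: eufpega

cell ASPECT=lu, VEL=ra, GRD=so:
underlying: er-ufpe-k-or
1. a, e -> 0 / V _: no change
2. f -> v, k -> g, p -> b, s -> z / V _ V: fires at position(s) 7: erufpegor
surface: erufpegor

cell ASPECT=lu, VEL=ra, GRD=ib:
underlying: fo-ufpe-k-or
1. a, e -> 0 / V _: no change
2. f -> v, k -> g, p -> b, s -> z / V _ V: fires at position(s) 7: foufpegor
surface: foufpegor

cell ASPECT=pa, VEL=ri, GRD=so:
underlying: er-ufpe-omu-et
1. a, e -> 0 / V _: fires at position(s) 10: erufpeomut
2. f -> v, k -> g, p -> b, s -> z / V _ V: no change
surface: erufpeomut


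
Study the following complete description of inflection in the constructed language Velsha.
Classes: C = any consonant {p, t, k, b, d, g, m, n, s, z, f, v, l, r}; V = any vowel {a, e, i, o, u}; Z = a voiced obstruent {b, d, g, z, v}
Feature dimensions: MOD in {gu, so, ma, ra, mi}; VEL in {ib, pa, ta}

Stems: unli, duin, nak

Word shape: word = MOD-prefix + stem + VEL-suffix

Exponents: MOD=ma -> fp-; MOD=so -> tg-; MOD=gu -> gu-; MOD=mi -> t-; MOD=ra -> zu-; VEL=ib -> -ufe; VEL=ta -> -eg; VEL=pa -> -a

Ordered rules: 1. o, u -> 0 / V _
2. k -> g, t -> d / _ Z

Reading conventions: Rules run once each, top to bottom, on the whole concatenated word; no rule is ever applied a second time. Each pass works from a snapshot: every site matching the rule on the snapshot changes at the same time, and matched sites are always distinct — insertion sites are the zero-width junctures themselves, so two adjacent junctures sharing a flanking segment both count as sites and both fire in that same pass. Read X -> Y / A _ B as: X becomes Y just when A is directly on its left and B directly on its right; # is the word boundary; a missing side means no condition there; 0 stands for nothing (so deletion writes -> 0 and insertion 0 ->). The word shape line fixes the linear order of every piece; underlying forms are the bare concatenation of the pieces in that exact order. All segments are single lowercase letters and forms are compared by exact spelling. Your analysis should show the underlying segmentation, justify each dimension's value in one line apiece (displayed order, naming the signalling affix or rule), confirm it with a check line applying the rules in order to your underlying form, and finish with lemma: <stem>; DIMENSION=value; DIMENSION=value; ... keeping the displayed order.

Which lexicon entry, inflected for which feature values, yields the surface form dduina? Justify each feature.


underlying: t-duin-a
MOD=mi - signalled by the affix t-
VEL=pa - signalled by the affix -a
check: tduina -> tduina -> dduina
lemma: duin; MOD=mi; VEL=pa


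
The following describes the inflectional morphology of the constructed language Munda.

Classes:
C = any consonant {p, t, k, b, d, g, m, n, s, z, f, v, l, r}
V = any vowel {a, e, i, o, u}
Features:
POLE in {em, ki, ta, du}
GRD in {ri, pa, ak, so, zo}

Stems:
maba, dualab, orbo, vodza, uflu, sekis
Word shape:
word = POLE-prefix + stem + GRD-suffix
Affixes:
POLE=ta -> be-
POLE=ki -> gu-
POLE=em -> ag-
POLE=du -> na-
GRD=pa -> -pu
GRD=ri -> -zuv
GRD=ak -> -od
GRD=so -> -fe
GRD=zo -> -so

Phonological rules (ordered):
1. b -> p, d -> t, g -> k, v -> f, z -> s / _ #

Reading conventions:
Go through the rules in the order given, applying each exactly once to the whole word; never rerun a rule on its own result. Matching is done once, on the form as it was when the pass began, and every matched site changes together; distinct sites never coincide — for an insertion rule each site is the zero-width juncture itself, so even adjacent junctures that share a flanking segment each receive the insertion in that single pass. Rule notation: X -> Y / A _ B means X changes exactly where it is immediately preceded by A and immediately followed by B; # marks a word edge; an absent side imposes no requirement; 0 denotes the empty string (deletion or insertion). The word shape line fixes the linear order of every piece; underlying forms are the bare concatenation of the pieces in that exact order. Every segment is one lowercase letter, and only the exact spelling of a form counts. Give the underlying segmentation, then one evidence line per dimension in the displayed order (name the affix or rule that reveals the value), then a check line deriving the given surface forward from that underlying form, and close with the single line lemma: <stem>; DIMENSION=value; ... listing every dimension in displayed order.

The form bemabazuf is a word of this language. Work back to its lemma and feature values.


underlying: be-maba-zuv
POLE=ta - signalled by the affix be-
GRD=ri - signalled by the affix -zuv
check: bemabazuv -> bemabazuf
lemma: maba; POLE=ta; GRD=ri


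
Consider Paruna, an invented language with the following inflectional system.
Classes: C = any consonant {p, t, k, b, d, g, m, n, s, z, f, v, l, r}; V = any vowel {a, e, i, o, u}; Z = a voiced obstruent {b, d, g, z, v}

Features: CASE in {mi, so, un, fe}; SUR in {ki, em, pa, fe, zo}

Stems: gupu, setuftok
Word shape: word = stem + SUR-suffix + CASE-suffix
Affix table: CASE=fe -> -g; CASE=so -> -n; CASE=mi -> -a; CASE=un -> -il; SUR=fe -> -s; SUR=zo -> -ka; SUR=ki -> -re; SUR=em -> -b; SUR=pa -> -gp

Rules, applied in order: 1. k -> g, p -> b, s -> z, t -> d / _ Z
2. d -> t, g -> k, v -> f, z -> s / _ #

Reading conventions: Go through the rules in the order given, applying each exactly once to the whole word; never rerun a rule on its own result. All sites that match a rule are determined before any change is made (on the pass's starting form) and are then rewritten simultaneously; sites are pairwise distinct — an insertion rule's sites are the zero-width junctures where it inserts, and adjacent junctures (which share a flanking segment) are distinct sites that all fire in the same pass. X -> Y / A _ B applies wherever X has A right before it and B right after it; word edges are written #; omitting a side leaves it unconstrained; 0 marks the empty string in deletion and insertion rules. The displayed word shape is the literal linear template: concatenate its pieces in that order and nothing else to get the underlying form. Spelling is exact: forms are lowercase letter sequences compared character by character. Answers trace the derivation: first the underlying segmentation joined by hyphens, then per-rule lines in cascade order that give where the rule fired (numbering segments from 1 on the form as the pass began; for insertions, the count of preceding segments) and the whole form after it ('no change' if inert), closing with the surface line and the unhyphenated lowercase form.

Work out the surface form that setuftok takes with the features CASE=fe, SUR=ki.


underlying: setuftok-re-g
1. k -> g, p -> b, s -> z, t -> d / _ Z: no change
2. d -> t, g -> k, v -> f, z -> s / _ #: fires at position(s) 11: setuftokrek
surface: setuftokrek


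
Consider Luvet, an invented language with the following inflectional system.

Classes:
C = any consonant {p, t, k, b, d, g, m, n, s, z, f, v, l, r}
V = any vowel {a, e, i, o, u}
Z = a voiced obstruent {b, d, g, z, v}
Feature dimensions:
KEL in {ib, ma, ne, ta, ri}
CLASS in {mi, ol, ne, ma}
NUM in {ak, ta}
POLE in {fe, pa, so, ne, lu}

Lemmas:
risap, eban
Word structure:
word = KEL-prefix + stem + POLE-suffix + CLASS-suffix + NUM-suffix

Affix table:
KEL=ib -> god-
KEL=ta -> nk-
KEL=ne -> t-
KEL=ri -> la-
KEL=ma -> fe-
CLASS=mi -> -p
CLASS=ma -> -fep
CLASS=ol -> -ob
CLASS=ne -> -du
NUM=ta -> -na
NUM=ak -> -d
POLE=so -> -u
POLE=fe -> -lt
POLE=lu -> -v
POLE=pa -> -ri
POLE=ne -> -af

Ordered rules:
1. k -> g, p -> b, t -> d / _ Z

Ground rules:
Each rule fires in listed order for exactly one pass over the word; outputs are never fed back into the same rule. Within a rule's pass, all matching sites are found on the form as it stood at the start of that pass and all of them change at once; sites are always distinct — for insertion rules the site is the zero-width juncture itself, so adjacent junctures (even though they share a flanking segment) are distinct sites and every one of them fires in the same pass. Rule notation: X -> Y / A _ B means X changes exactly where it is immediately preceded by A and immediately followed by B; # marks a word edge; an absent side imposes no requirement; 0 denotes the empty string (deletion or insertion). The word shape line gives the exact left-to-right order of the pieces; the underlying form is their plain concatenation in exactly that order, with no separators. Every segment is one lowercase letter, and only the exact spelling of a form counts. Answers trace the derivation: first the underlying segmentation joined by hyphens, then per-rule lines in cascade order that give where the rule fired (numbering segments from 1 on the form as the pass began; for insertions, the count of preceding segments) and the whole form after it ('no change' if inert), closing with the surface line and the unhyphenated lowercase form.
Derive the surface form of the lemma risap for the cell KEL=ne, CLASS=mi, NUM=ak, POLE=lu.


underlying: t-risap-v-p-d
1. k -> g, p -> b, t -> d / _ Z: fires at position(s) 6, 8: trisabvbd
surface: trisabvbd


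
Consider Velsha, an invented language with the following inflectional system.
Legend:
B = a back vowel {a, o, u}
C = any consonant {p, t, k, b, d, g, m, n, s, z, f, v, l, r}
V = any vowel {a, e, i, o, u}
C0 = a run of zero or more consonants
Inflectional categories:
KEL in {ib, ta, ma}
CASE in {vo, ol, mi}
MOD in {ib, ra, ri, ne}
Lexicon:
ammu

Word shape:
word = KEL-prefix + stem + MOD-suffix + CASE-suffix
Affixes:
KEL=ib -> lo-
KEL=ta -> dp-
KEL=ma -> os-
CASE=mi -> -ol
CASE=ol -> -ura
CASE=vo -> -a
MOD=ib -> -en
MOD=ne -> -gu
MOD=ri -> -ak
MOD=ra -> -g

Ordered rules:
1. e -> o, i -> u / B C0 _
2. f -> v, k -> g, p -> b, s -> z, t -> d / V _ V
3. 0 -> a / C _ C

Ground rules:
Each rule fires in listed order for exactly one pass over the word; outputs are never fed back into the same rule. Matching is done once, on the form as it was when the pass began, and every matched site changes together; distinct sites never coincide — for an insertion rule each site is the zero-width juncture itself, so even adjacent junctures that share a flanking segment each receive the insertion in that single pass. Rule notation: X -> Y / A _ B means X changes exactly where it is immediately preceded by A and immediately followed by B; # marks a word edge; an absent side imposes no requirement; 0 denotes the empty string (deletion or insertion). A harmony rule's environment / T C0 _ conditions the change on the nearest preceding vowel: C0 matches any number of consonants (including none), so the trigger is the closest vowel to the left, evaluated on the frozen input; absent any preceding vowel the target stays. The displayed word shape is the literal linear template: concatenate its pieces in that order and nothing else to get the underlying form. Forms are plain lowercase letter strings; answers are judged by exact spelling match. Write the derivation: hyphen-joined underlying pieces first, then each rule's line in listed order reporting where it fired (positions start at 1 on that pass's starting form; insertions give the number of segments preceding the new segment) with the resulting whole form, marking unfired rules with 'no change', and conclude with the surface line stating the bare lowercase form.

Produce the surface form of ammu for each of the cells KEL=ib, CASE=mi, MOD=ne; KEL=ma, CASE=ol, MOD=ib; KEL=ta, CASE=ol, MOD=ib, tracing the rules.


cell KEL=ib, CASE=mi, MOD=ne:
underlying: lo-ammu-gu-ol
1. e -> o, i -> u / B C0 _: no change
2. f -> v, k -> g, p -> b, s -> z, t -> d / V _ V: no change
3. 0 -> a / C _ C: inserts after position(s) 4: loamamuguol
surface: loamamuguol

cell KEL=ma, CASE=ol, MOD=ib:
underlying: os-ammu-en-ura
1. e -> o, i -> u / B C0 _: fires at position(s) 7: osammuonura
2. f -> v, k -> g, p -> b, s -> z, t -> d / V _ V: fires at position(s) 2: ozammuonura
3. 0 -> a / C _ C: inserts after position(s) 4: ozamamuonura
surface: ozamamuonura

cell KEL=ta, CASE=ol, MOD=ib:
underlying: dp-ammu-en-ura
1. e -> o, i -> u / B C0 _: fires at position(s) 7: dpammuonura
2. f -> v, k -> g, p -> b, s -> z, t -> d / V _ V: no change
3. 0 -> a / C _ C: inserts after position(s) 1, 4: dapamamuonura
surface: dapamamuonura


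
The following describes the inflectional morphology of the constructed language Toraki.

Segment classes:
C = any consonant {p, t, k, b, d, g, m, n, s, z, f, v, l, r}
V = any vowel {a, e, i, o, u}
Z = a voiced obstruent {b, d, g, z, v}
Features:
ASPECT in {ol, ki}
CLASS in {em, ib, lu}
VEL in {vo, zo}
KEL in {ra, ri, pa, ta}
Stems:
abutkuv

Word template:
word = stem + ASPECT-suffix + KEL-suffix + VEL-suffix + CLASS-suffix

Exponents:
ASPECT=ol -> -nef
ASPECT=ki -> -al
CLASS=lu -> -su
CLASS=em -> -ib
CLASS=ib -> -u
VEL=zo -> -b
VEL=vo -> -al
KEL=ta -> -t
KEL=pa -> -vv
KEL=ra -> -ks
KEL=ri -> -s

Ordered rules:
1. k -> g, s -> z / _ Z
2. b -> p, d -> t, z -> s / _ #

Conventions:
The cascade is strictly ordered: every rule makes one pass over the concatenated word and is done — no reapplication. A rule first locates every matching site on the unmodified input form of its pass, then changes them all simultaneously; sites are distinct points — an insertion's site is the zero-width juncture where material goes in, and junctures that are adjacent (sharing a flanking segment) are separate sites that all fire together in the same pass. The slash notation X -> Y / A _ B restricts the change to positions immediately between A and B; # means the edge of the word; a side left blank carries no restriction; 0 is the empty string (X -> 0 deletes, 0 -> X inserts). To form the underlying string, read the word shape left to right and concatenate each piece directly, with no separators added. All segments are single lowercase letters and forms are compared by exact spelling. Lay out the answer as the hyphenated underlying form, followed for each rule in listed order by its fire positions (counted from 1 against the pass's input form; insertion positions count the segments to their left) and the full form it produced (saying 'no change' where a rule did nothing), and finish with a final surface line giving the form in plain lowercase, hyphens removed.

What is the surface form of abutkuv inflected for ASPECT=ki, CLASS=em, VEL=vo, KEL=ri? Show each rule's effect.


underlying: abutkuv-al-s-al-ib
1. k -> g, s -> z / _ Z: no change
2. b -> p, d -> t, z -> s / _ #: fires at position(s) 14: abutkuvalsalip
surface: abutkuvalsalip


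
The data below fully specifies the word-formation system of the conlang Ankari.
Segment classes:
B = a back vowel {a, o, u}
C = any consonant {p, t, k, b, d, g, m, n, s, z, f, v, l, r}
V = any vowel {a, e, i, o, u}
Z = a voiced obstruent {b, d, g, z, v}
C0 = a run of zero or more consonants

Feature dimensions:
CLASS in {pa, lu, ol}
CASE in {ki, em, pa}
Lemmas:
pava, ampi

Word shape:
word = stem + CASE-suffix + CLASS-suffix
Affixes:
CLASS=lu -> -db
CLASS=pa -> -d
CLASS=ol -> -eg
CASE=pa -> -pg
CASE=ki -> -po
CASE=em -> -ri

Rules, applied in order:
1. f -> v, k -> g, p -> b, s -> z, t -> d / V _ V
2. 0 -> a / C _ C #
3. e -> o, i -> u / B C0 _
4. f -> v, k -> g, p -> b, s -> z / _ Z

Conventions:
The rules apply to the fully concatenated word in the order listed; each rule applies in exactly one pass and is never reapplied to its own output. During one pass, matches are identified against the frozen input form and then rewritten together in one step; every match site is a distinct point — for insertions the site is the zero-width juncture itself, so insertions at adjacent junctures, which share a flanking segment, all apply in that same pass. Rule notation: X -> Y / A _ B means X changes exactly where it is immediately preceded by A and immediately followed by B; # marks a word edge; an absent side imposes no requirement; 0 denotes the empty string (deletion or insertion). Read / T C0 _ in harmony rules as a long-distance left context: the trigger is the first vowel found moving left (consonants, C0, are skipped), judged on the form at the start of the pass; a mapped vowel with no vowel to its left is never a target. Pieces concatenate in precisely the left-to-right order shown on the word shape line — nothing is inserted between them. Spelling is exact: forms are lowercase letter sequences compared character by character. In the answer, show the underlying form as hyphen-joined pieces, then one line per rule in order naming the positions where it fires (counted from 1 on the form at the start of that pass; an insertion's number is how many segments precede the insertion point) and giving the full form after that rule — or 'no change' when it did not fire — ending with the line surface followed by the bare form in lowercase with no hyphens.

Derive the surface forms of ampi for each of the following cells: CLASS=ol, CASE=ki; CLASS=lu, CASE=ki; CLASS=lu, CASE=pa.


cell CLASS=ol, CASE=ki:
underlying: ampi-po-eg
1. f -> v, k -> g, p -> b, s -> z, t -> d / V _ V: fires at position(s) 5: ampiboeg
2. 0 -> a / C _ C #: no change
3. e -> o, i -> u / B C0 _: fires at position(s) 4, 7: ampuboog
4. f -> v, k -> g, p -> b, s -> z / _ Z: no change
surface: ampuboog

cell CLASS=lu, CASE=ki:
underlying: ampi-po-db
1. f -> v, k -> g, p -> b, s -> z, t -> d / V _ V: fires at position(s) 5: ampibodb
2. 0 -> a / C _ C #: inserts after position(s) 7: ampibodab
3. e -> o, i -> u / B C0 _: fires at position(s) 4: ampubodab
4. f -> v, k -> g, p -> b, s -> z / _ Z: no change
surface: ampubodab

cell CLASS=lu, CASE=pa:
underlying: ampi-pg-db
1. f -> v, k -> g, p -> b, s -> z, t -> d / V _ V: no change
2. 0 -> a / C _ C #: inserts after position(s) 7: ampipgdab
3. e -> o, i -> u / B C0 _: fires at position(s) 4: ampupgdab
4. f -> v, k -> g, p -> b, s -> z / _ Z: fires at position(s) 5: ampubgdab
surface: ampubgdab


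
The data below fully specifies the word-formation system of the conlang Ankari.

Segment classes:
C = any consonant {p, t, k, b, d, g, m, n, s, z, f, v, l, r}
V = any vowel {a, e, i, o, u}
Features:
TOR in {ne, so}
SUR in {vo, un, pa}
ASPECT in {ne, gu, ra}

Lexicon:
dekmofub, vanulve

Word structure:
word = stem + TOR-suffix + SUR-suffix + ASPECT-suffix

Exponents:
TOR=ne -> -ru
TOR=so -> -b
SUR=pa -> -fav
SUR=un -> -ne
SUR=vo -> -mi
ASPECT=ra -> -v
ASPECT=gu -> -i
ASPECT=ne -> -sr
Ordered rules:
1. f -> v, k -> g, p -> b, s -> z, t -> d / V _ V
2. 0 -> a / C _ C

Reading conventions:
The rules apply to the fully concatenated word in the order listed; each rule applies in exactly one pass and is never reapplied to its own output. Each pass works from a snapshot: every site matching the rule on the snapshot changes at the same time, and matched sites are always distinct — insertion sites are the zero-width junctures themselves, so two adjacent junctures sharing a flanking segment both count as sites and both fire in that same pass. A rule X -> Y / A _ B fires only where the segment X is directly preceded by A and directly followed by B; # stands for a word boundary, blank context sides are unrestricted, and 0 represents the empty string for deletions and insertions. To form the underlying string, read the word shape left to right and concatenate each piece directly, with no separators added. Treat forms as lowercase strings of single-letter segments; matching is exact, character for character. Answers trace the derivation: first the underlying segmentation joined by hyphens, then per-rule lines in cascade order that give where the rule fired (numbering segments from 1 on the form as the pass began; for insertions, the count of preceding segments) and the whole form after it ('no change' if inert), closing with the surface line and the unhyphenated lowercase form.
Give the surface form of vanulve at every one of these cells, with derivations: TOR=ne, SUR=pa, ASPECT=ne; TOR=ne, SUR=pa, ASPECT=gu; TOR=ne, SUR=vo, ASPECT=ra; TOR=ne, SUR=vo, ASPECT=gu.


cell TOR=ne, SUR=pa, ASPECT=ne:
underlying: vanulve-ru-fav-sr
1. f -> v, k -> g, p -> b, s -> z, t -> d / V _ V: fires at position(s) 10: vanulveruvavsr
2. 0 -> a / C _ C: inserts after position(s) 5, 12, 13: vanulaveruvavasar
surface: vanulaveruvavasar

cell TOR=ne, SUR=pa, ASPECT=gu:
underlying: vanulve-ru-fav-i
1. f -> v, k -> g, p -> b, s -> z, t -> d / V _ V: fires at position(s) 10: vanulveruvavi
2. 0 -> a / C _ C: inserts after position(s) 5: vanulaveruvavi
surface: vanulaveruvavi

cell TOR=ne, SUR=vo, ASPECT=ra:
underlying: vanulve-ru-mi-v
1. f -> v, k -> g, p -> b, s -> z, t -> d / V _ V: no change
2. 0 -> a / C _ C: inserts after position(s) 5: vanulaverumiv
surface: vanulaverumiv

cell TOR=ne, SUR=vo, ASPECT=gu:
underlying: vanulve-ru-mi-i
1. f -> v, k -> g, p -> b, s -> z, t -> d / V _ V: no change
2. 0 -> a / C _ C: inserts after position(s) 5: vanulaverumii
surface: vanulaverumii


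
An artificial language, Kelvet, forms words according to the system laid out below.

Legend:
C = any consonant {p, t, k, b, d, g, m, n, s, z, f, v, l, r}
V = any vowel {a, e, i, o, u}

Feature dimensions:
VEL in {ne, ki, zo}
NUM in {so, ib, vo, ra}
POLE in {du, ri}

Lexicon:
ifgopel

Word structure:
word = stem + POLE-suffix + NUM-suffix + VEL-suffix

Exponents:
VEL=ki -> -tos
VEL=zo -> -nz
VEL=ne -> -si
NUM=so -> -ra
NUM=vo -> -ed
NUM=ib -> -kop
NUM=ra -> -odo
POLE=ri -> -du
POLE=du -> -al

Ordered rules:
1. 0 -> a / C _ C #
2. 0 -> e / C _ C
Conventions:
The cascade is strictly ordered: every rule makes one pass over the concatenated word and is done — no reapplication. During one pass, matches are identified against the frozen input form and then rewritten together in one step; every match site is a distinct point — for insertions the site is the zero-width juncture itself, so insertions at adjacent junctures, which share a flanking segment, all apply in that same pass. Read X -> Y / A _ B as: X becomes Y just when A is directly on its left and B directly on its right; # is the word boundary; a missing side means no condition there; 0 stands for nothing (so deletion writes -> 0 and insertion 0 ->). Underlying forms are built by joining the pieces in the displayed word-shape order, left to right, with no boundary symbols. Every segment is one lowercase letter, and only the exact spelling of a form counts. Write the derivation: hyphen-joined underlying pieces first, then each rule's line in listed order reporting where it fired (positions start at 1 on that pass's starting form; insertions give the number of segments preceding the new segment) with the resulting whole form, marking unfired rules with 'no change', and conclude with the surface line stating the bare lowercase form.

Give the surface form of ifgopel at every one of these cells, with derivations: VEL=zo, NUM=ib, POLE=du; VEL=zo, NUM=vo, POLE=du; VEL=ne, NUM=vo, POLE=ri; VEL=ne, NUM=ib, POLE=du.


cell VEL=zo, NUM=ib, POLE=du:
underlying: ifgopel-al-kop-nz
1. 0 -> a / C _ C #: inserts after position(s) 13: ifgopelalkopnaz
2. 0 -> e / C _ C: inserts after position(s) 2, 9, 12: ifegopelalekopenaz
surface: ifegopelalekopenaz

cell VEL=zo, NUM=vo, POLE=du:
underlying: ifgopel-al-ed-nz
1. 0 -> a / C _ C #: inserts after position(s) 12: ifgopelalednaz
2. 0 -> e / C _ C: inserts after position(s) 2, 11: ifegopelaledenaz
surface: ifegopelaledenaz

cell VEL=ne, NUM=vo, POLE=ri:
underlying: ifgopel-du-ed-si
1. 0 -> a / C _ C #: no change
2. 0 -> e / C _ C: inserts after position(s) 2, 7, 11: ifegopeleduedesi
surface: ifegopeleduedesi

cell VEL=ne, NUM=ib, POLE=du:
underlying: ifgopel-al-kop-si
1. 0 -> a / C _ C #: no change
2. 0 -> e / C _ C: inserts after position(s) 2, 9, 12: ifegopelalekopesi
surface: ifegopelalekopesi
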